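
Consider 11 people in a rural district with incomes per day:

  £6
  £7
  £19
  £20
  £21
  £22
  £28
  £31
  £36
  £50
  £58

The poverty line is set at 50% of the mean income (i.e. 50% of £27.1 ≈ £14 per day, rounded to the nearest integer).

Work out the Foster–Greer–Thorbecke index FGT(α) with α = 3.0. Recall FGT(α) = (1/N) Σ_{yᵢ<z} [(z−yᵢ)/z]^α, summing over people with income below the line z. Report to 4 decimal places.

Below z: £6, £7 (q = 2 of N = 11).
Shortfall ratios: (14−6)/14 = 0.5714; (14−7)/14 = 0.5000.
Raised to α = 3.0: 0.18659; 0.12500.
Sum = 0.311589; FGT(3.0) = 0.311589 / 11 = 0.0283.

0.0283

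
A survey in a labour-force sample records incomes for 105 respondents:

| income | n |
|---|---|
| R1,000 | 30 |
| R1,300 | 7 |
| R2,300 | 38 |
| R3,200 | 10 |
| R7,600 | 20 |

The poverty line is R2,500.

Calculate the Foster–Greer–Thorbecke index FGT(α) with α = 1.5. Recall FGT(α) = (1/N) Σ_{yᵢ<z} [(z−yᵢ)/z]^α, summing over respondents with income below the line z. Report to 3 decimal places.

Below the line: 30×R1,000, 7×R1,300, 38×R2,300 (q = 75 of N = 105).
Normalized shortfalls: (2500−1000)/2500 = 0.6000 (×30); (2500−1300)/2500 = 0.4800 (×7); (2500−2300)/2500 = 0.0800 (×38).
Raised to α = 1.5: 0.46476 (×30); 0.33255 (×7); 0.02263 (×38).
Sum = 17.130458; FGT(1.5) = 17.130458 / 105 = 0.163.

0.163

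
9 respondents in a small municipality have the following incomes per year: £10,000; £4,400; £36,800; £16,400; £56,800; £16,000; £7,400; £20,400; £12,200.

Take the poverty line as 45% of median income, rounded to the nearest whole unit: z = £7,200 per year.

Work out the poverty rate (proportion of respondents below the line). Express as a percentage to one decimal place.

11.1%

1 of the 9 respondents have income below £7,200.
H = 1/9 = 11.1%.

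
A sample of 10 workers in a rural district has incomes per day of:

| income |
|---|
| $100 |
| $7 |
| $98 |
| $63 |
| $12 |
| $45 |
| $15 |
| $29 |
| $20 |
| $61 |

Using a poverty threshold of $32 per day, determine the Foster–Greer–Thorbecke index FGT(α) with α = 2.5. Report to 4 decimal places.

Below z: $7, $12, $15, $20, $29 (q = 5 of N = 10).
Normalized shortfalls: (32−7)/32 = 0.7812; (32−12)/32 = 0.6250; (32−15)/32 = 0.5312; (32−20)/32 = 0.3750; (32−29)/32 = 0.0938.
Raised to α = 2.5: 0.53948; 0.30882; 0.20571; 0.08611; 0.00269.
Sum = 1.142808; FGT(2.5) = 1.142808 / 10 = 0.1143.

0.1143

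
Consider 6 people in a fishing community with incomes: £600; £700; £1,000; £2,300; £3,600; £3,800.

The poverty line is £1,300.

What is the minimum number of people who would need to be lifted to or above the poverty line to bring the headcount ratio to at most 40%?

3 of the 6 people are poor, so H = 3/6 = 0.500.
A headcount ratio of at most 40% allows at most ⌊0.40 × 6⌋ = 2 poor people.
So at least 3 − 2 = 1 must be lifted.

1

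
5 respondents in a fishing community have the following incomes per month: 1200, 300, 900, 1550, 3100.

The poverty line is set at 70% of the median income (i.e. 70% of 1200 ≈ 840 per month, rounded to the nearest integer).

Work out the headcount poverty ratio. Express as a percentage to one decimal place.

1 of the 5 respondents have income below 840.
H = 1/5 = 20.0%.

20.0%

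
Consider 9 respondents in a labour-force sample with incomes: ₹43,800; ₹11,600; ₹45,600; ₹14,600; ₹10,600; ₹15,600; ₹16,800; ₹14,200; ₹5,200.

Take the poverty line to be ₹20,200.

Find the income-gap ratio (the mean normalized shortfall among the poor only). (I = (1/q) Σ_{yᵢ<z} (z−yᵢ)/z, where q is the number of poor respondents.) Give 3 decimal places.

Incomes under z: ₹5,200, ₹10,600, ₹11,600, ₹14,200, ₹14,600, ₹15,600, ₹16,800 (q = 7 of N = 9).
Shortfall ratios (z−y)/z: 0.7426, 0.4752, 0.4257, 0.2970, 0.2772, 0.2277, 0.1683; sum = 2.613861.
The income-gap ratio divides by q (the poor only): 2.613861 / 7 = 0.373.

0.373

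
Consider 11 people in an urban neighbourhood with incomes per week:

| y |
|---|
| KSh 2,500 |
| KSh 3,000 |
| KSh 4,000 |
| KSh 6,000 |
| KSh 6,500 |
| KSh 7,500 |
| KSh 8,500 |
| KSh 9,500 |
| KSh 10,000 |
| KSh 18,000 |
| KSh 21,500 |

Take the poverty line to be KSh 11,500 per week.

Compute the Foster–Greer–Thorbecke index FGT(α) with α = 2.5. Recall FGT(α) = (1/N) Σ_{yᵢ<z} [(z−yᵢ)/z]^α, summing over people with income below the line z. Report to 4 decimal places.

0.1602

Incomes under z: KSh 2,500, KSh 3,000, KSh 4,000, KSh 6,000, KSh 6,500, KSh 7,500, KSh 8,500, KSh 9,500, KSh 10,000 (q = 9 of N = 11).
Gap ratios (z−y)/z: (11500−2500)/11500 = 0.7826; (11500−3000)/11500 = 0.7391; (11500−4000)/11500 = 0.6522; (11500−6000)/11500 = 0.4783; (11500−6500)/11500 = 0.4348; (11500−7500)/11500 = 0.3478; (11500−8500)/11500 = 0.2609; (11500−9500)/11500 = 0.1739; (11500−10000)/11500 = 0.1304.
Raised to α = 2.5: 0.54183; 0.46968; 0.34349; 0.15818; 0.12465; 0.07135; 0.03476; 0.01261; 0.00614.
Sum = 1.762693; FGT(2.5) = 1.762693 / 11 = 0.1602.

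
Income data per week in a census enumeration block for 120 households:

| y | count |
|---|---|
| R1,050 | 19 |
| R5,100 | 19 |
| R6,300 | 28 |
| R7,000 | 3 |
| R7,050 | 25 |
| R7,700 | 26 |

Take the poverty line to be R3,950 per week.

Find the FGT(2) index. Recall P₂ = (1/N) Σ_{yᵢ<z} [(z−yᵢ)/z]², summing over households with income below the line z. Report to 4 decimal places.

Incomes under z: 19×R1,050 (q = 19 of N = 120).
Relative gaps: (3950−1050)/3950 = 0.7342 (×19).
Squared: 0.5390 (×19).
Sum = 10.241307; P₂ = 10.241307 / 120 = 0.0853.

0.0853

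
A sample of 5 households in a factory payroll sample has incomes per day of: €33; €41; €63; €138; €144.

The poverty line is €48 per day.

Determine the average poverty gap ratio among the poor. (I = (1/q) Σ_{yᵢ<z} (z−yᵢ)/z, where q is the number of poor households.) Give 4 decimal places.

0.2292

Poor units: €33, €41 (q = 2 of N = 5).
Shortfall ratios (z−y)/z: 0.3125, 0.1458; sum = 0.458333.
I averages over the q = 2 poor units only: 0.458333 / 2 = 0.2292.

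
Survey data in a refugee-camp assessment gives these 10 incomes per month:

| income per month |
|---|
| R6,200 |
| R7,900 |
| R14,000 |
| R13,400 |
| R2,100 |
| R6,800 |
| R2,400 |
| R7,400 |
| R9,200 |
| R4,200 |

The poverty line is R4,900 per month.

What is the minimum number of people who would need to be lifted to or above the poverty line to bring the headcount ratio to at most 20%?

3 of the 10 people are poor, so H = 3/10 = 0.300.
A headcount ratio of at most 20% allows at most ⌊0.20 × 10⌋ = 2 poor people.
So at least 3 − 2 = 1 must be lifted.

1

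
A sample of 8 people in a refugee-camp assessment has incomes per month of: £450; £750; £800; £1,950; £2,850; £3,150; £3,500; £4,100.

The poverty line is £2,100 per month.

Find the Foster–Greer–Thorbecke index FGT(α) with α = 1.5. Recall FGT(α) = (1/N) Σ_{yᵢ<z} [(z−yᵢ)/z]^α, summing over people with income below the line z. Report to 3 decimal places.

0.215

Poor units: £450, £750, £800, £1,950 (q = 4 of N = 8).
Relative gaps: (2100−450)/2100 = 0.7857; (2100−750)/2100 = 0.6429; (2100−800)/2100 = 0.6190; (2100−1950)/2100 = 0.0714.
Raised to α = 1.5: 0.69646; 0.51543; 0.48706; 0.01909.
Sum = 1.718048; FGT(1.5) = 1.718048 / 8 = 0.215.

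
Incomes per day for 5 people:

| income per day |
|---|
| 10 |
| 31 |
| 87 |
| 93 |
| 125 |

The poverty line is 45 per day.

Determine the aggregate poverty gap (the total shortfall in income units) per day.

49

Below z: 10, 31 (q = 2 of N = 5).
Individual gaps: 45−10 = 35; 45−31 = 14.
Aggregate gap = 49.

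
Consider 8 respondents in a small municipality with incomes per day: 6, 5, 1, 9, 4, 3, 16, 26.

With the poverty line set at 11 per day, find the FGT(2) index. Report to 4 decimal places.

Below z: 1, 3, 4, 5, 6, 9 (q = 6 of N = 8).
Relative gaps: (11−1)/11 = 0.9091; (11−3)/11 = 0.7273; (11−4)/11 = 0.6364; (11−5)/11 = 0.5455; (11−6)/11 = 0.4545; (11−9)/11 = 0.1818.
Squared: 0.8264; 0.5289; 0.4050; 0.2975; 0.2066; 0.0331.
Sum = 2.297521; P₂ = 2.297521 / 8 = 0.2872.

0.2872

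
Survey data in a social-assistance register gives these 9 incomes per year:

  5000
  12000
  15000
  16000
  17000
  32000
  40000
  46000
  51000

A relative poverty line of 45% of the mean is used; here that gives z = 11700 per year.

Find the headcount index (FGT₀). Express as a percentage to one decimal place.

11.1%

1 of the 9 individuals have income below 11700.
H = 1/9 = 11.1%.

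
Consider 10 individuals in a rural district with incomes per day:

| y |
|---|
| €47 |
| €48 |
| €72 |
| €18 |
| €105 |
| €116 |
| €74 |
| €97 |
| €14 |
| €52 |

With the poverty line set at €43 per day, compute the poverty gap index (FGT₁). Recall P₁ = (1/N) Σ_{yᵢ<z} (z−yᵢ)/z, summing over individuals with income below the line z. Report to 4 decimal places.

Below z: €14, €18 (q = 2 of N = 10).
Gap ratios (z−y)/z: (43−14)/43 = 0.6744; (43−18)/43 = 0.5814.
Sum of shortfalls = 1.255814; P₁ averages over all N: 1.255814 / 10 = 0.1256.

0.1256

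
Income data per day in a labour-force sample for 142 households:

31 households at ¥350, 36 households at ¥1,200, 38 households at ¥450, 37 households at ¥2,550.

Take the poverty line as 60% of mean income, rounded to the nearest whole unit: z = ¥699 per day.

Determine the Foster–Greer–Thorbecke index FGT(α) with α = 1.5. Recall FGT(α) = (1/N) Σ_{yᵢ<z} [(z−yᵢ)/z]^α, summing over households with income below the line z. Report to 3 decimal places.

Incomes under z: 31×¥350, 38×¥450 (q = 69 of N = 142).
Relative gaps: (699−350)/699 = 0.4993 (×31); (699−450)/699 = 0.3562 (×38).
Raised to α = 1.5: 0.35279 (×31); 0.21261 (×38).
Sum = 19.015816; FGT(1.5) = 19.015816 / 142 = 0.134.

0.134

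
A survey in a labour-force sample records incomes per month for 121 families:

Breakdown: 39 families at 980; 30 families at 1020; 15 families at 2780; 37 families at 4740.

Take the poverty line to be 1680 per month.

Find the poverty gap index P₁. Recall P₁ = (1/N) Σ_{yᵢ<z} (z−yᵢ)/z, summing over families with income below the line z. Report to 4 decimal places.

0.2317

Below z: 39×980, 30×1020 (q = 69 of N = 121).
Gap ratios (z−y)/z: (1680−980)/1680 = 0.4167 (×39); (1680−1020)/1680 = 0.3929 (×30).
Σ = 28.035714. Dividing by the full population N = 121 gives P₁ = 0.2317.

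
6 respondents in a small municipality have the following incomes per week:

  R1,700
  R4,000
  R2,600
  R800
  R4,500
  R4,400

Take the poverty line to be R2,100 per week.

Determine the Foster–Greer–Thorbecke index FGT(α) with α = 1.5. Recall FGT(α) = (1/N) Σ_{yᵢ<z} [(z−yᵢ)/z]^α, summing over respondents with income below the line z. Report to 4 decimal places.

Below z: R800, R1,700 (q = 2 of N = 6).
Shortfall ratios: (2100−800)/2100 = 0.6190; (2100−1700)/2100 = 0.1905.
Raised to α = 1.5: 0.48706; 0.08313.
Sum = 0.570195; FGT(1.5) = 0.570195 / 6 = 0.0950.

0.0950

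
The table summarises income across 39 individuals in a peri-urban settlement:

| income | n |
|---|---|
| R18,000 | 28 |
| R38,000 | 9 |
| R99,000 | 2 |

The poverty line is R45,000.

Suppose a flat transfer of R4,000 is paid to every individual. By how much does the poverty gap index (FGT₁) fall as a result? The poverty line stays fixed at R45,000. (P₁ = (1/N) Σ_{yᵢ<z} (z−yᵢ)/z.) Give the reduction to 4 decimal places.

Before: below the line — 28×R18,000, 9×R38,000; poverty gap index (FGT₁) = 0.466667.
After the R4,000 transfer: below the line — 28×R22,000, 9×R42,000; poverty gap index (FGT₁) = 0.382336.
Reduction = 0.466667 − 0.382336 = 0.0843.

0.0843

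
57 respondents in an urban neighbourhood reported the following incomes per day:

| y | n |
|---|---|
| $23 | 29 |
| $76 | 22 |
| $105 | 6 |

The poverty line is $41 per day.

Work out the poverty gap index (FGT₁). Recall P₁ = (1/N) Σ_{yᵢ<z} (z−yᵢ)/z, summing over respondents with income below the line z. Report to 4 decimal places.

0.2234

Below z: 29×$23 (q = 29 of N = 57).
Relative gaps: (41−23)/41 = 0.4390 (×29).
Σ = 12.731707. Dividing by the full population N = 57 gives P₁ = 0.2234.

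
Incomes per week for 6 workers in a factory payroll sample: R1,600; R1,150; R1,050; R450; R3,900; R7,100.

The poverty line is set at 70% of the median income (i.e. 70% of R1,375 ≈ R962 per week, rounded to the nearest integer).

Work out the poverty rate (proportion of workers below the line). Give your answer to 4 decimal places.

1 of the 6 workers have income below R962.
H = 1/6 = 0.1667.

0.1667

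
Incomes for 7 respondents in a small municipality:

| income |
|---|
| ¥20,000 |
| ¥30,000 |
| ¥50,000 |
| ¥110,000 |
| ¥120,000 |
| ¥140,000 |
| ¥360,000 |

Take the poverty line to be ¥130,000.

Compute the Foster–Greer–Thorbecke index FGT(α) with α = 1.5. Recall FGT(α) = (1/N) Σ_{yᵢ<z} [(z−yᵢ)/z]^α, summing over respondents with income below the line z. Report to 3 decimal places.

Poor units: ¥20,000, ¥30,000, ¥50,000, ¥110,000, ¥120,000 (q = 5 of N = 7).
Relative gaps: (130000−20000)/130000 = 0.8462; (130000−30000)/130000 = 0.7692; (130000−50000)/130000 = 0.6154; (130000−110000)/130000 = 0.1538; (130000−120000)/130000 = 0.0769.
Raised to α = 1.5: 0.77835; 0.67466; 0.48275; 0.06034; 0.02133.
Sum = 2.017434; FGT(1.5) = 2.017434 / 7 = 0.288.

0.288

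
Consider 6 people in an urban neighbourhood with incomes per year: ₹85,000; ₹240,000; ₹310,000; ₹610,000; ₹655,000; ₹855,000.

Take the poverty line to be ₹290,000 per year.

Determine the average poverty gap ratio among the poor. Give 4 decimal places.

Below z: ₹85,000, ₹240,000 (q = 2 of N = 6).
Relative gaps: 0.7069, 0.1724; sum = 0.879310.
I averages over the q = 2 poor units only: 0.879310 / 2 = 0.4397.

0.4397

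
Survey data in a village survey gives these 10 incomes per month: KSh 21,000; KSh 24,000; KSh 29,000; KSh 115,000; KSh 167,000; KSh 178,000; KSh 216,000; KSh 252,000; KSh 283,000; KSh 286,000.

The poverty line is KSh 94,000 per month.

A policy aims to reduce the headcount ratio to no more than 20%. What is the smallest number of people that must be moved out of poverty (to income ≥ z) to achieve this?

3 of the 10 people are poor, so H = 3/10 = 0.300.
A headcount ratio of at most 20% allows at most ⌊0.20 × 10⌋ = 2 poor people.
So at least 3 − 2 = 1 must be lifted.

1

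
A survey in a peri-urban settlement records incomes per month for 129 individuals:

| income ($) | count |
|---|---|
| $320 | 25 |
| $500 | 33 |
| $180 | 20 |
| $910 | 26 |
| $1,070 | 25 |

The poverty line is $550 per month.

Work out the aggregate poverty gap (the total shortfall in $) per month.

Incomes under z: 20×$180, 25×$320, 33×$500 (q = 78 of N = 129).
Individual gaps: 20×(550−180) = 7400; 25×(550−320) = 5750; 33×(550−500) = 1650.
Aggregate gap = $14,800.

$14,800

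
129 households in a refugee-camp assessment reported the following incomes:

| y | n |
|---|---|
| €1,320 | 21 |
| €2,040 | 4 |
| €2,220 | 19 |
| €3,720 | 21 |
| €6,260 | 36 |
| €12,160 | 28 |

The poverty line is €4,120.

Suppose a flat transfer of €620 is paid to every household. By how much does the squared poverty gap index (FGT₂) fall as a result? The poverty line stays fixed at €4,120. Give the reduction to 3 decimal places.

Before: below the line — 21×€1,320, 4×€2,040, 19×€2,220, 21×€3,720; squared poverty gap index (FGT₂) = 0.11595.
After the €620 transfer: below the line — 21×€1,940, 4×€2,660, 19×€2,840; squared poverty gap index (FGT₂) = 0.06369.
Reduction = 0.11595 − 0.06369 = 0.052.

0.052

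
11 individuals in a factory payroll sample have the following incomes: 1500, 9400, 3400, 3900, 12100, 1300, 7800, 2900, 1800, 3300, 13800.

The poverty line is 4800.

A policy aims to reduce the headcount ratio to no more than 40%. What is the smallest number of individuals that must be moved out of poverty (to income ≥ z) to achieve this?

3

7 of the 11 individuals are poor, so H = 7/11 = 0.636.
A headcount ratio of at most 40% allows at most ⌊0.40 × 11⌋ = 4 poor individuals.
So at least 7 − 4 = 3 must be lifted.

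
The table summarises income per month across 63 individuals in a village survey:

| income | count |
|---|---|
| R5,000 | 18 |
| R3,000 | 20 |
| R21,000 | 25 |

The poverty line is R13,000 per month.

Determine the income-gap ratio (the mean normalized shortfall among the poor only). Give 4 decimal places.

Below z: 20×R3,000, 18×R5,000 (q = 38 of N = 63).
Relative gaps: 0.7692 (×20), 0.6154 (×18); sum = 26.461538.
The income-gap ratio divides by q (the poor only): 26.461538 / 38 = 0.6964.

0.6964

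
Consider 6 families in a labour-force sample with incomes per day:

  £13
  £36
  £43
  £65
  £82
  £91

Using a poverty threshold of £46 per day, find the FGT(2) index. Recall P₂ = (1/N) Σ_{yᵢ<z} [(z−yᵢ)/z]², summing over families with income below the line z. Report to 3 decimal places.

0.094

Below z: £13, £36, £43 (q = 3 of N = 6).
Gap ratios (z−y)/z: (46−13)/46 = 0.7174; (46−36)/46 = 0.2174; (46−43)/46 = 0.0652.
Squared: 0.5147; 0.0473; 0.0043.
Sum = 0.566163; P₂ = 0.566163 / 6 = 0.094.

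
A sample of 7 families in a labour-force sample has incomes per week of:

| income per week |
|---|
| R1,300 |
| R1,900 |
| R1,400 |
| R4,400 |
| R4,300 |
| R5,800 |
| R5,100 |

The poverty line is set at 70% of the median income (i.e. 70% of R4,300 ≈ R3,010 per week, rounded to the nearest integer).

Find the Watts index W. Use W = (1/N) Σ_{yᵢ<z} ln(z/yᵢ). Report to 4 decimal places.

0.2950

Below the line: R1,300, R1,400, R1,900 (q = 3 of N = 7).
Log shortfalls: ln(3010/1300) = 0.8396; ln(3010/1400) = 0.7655; ln(3010/1900) = 0.4601.
W = 2.065130 / 7 = 0.2950.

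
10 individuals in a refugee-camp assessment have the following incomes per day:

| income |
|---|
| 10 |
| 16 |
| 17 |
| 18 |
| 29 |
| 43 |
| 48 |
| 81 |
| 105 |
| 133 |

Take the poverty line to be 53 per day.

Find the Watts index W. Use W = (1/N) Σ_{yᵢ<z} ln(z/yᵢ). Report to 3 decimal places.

0.599

Below z: 10, 16, 17, 18, 29, 43, 48 (q = 7 of N = 10).
Log gaps: ln(53/10) = 1.6677; ln(53/16) = 1.1977; ln(53/17) = 1.1371; ln(53/18) = 1.0799; ln(53/29) = 0.6030; ln(53/43) = 0.2091; ln(53/48) = 0.0991.
W = 5.993588 / 10 = 0.599.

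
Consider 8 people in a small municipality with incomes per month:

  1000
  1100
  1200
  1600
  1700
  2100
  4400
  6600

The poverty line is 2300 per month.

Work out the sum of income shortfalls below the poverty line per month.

5100

Below the line: 1000, 1100, 1200, 1600, 1700, 2100 (q = 6 of N = 8).
Individual gaps: 2300−1000 = 1300; 2300−1100 = 1200; 2300−1200 = 1100; 2300−1600 = 700; 2300−1700 = 600; 2300−2100 = 200.
Aggregate gap = 5100.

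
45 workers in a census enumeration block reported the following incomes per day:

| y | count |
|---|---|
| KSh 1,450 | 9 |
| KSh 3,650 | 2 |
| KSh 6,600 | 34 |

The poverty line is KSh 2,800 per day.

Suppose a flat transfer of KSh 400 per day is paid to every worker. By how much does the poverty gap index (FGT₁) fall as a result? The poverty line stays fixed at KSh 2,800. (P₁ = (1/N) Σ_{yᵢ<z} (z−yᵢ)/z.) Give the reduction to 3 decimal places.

Before: below the line — 9×KSh 1,450; poverty gap index (FGT₁) = 0.09643.
After the KSh 400 transfer: below the line — 9×KSh 1,850; poverty gap index (FGT₁) = 0.06786.
Reduction = 0.09643 − 0.06786 = 0.029.

0.029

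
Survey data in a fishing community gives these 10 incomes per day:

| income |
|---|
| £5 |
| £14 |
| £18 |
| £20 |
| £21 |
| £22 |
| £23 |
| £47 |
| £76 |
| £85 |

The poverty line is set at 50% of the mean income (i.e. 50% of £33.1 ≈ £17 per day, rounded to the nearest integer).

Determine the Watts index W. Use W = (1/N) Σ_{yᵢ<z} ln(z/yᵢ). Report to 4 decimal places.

0.1418

Incomes under z: £5, £14 (q = 2 of N = 10).
Log shortfalls: ln(17/5) = 1.2238; ln(17/14) = 0.1942.
W = 1.417931 / 10 = 0.1418.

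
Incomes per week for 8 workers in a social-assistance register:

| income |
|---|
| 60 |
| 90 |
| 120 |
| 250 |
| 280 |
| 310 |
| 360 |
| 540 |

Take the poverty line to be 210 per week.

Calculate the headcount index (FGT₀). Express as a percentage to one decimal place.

37.5%

3 of the 8 workers have income below 210.
H = 3/8 = 37.5%.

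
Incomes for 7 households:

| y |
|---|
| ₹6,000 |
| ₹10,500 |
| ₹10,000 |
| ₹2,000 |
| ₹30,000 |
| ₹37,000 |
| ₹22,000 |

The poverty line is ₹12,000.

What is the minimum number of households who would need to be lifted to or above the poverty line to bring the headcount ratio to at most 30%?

2

4 of the 7 households are poor, so H = 4/7 = 0.571.
A headcount ratio of at most 30% allows at most ⌊0.30 × 7⌋ = 2 poor households.
So at least 4 − 2 = 2 must be lifted.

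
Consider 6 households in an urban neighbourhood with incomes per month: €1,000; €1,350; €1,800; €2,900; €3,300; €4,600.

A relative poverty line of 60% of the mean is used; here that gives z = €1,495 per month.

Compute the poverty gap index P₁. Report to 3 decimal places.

0.071

Incomes under z: €1,000, €1,350 (q = 2 of N = 6).
Relative gaps: (1495−1000)/1495 = 0.3311; (1495−1350)/1495 = 0.0970.
Sum of shortfalls = 0.428094; P₁ averages over all N: 0.428094 / 6 = 0.071.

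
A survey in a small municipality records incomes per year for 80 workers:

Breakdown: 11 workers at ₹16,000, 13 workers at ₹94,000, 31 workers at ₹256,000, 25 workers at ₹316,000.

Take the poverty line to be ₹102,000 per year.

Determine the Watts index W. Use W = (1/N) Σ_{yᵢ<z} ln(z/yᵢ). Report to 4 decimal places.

0.2680

Below z: 11×₹16,000, 13×₹94,000 (q = 24 of N = 80).
Log shortfalls: ln(102000/16000) = 1.8524 (×11); ln(102000/94000) = 0.0817 (×13).
W = 21.438039 / 80 = 0.2680.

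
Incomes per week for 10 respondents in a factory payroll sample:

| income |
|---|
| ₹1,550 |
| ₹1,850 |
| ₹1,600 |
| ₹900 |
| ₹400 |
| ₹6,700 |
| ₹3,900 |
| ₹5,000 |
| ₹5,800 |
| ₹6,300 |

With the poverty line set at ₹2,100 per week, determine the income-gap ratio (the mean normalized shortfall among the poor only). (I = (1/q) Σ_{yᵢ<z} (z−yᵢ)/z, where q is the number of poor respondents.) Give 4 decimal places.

0.4000

Below the line: ₹400, ₹900, ₹1,550, ₹1,600, ₹1,850 (q = 5 of N = 10).
Relative gaps: 0.8095, 0.5714, 0.2619, 0.2381, 0.1190; sum = 2.000000.
The income-gap ratio divides by q (the poor only): 2.000000 / 5 = 0.4000.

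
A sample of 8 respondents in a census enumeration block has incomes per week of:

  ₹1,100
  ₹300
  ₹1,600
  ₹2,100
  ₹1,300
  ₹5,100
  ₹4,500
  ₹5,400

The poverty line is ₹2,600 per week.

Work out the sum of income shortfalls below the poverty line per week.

Incomes under z: ₹300, ₹1,100, ₹1,300, ₹1,600, ₹2,100 (q = 5 of N = 8).
Individual gaps: 2600−300 = 2300; 2600−1100 = 1500; 2600−1300 = 1300; 2600−1600 = 1000; 2600−2100 = 500.
Aggregate gap = ₹6,600.

₹6,600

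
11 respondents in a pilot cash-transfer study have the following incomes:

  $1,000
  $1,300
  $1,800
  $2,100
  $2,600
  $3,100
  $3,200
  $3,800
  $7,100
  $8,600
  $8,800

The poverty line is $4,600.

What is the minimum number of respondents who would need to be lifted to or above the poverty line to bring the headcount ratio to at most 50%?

Currently q = 8 of N = 11 are below the line (H = 0.727).
A headcount ratio of at most 50% allows at most ⌊0.50 × 11⌋ = 5 poor respondents.
So at least 8 − 5 = 3 must be lifted.

3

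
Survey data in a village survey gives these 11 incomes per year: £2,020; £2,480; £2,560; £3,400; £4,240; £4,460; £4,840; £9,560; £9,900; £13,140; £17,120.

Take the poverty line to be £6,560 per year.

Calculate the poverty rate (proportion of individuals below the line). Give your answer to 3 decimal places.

0.636

7 of the 11 individuals have income below £6,560.
H = 7/11 = 0.636.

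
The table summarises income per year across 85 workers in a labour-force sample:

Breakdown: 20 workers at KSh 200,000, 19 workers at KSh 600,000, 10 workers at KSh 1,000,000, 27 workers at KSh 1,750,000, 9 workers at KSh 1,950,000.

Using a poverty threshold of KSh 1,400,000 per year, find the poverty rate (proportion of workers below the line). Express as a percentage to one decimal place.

49 of the 85 workers have income below KSh 1,400,000.
H = 49/85 = 57.6%.

57.6%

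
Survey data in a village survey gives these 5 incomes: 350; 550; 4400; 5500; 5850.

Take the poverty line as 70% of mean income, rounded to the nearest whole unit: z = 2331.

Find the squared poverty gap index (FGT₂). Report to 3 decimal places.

Below the line: 350, 550 (q = 2 of N = 5).
Shortfall ratios: (2331−350)/2331 = 0.8498; (2331−550)/2331 = 0.7640.
Squared: 0.7222; 0.5838.
Sum = 1.306017; P₂ = 1.306017 / 5 = 0.261.

0.261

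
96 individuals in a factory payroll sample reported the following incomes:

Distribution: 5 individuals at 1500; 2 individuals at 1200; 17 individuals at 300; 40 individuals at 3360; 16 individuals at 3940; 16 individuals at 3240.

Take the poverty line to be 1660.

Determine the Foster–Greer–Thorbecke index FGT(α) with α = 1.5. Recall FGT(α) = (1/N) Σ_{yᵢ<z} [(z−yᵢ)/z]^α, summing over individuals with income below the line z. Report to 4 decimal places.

0.1359

Below z: 17×300, 2×1200, 5×1500 (q = 24 of N = 96).
Normalized shortfalls: (1660−300)/1660 = 0.8193 (×17); (1660−1200)/1660 = 0.2771 (×2); (1660−1500)/1660 = 0.0964 (×5).
Raised to α = 1.5: 0.74156 (×17); 0.14587 (×2); 0.02992 (×5).
Sum = 13.047883; FGT(1.5) = 13.047883 / 96 = 0.1359.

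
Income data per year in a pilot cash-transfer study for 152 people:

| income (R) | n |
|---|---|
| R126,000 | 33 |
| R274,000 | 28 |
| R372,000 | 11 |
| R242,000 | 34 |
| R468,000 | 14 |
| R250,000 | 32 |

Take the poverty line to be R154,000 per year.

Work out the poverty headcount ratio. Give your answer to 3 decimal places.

0.217

33 of the 152 people have income below R154,000.
H = 33/152 = 0.217.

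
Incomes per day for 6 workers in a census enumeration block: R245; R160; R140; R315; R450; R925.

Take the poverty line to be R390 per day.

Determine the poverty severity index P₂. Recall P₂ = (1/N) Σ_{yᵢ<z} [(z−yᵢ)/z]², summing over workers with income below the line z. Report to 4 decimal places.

0.1557

Below z: R140, R160, R245, R315 (q = 4 of N = 6).
Shortfall ratios: (390−140)/390 = 0.6410; (390−160)/390 = 0.5897; (390−245)/390 = 0.3718; (390−315)/390 = 0.1923.
Squared: 0.4109; 0.3478; 0.1382; 0.0370.
Sum = 0.933925; P₂ = 0.933925 / 6 = 0.1557.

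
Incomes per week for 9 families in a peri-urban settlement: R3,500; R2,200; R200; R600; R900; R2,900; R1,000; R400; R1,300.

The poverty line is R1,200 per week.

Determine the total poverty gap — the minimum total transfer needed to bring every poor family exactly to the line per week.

R2,900

Incomes under z: R200, R400, R600, R900, R1,000 (q = 5 of N = 9).
Individual gaps: 1200−200 = 1000; 1200−400 = 800; 1200−600 = 600; 1200−900 = 300; 1200−1000 = 200.
Aggregate gap = R2,900.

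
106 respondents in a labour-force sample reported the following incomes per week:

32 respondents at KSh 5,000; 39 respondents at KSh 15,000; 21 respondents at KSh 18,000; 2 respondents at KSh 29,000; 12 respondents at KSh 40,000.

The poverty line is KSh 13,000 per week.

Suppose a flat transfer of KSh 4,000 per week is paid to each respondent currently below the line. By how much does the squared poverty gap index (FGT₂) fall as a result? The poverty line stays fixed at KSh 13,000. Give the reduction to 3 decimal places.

0.086

Before: below the line — 32×KSh 5,000; squared poverty gap index (FGT₂) = 0.11432.
After the KSh 4,000 transfer: below the line — 32×KSh 9,000; squared poverty gap index (FGT₂) = 0.02858.
Reduction = 0.11432 − 0.02858 = 0.086.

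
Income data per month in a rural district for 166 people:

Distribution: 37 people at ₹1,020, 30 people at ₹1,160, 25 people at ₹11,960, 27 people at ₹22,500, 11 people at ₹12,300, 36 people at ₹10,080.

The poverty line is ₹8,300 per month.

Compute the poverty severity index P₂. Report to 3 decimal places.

Below the line: 37×₹1,020, 30×₹1,160 (q = 67 of N = 166).
Shortfall ratios: (8300−1020)/8300 = 0.8771 (×37); (8300−1160)/8300 = 0.8602 (×30).
Squared: 0.7693 (×37); 0.7400 (×30).
Sum = 50.665246; P₂ = 50.665246 / 166 = 0.305.

0.305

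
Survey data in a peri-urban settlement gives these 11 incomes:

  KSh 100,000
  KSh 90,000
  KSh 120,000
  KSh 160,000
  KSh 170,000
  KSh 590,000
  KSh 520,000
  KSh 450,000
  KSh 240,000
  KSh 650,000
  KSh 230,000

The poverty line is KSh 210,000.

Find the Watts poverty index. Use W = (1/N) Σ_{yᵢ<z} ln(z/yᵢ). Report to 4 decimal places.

0.2393

Below z: KSh 90,000, KSh 100,000, KSh 120,000, KSh 160,000, KSh 170,000 (q = 5 of N = 11).
ln(z/y) terms: ln(210000/90000) = 0.8473; ln(210000/100000) = 0.7419; ln(210000/120000) = 0.5596; ln(210000/160000) = 0.2719; ln(210000/170000) = 0.2113.
W = 2.632094 / 11 = 0.2393.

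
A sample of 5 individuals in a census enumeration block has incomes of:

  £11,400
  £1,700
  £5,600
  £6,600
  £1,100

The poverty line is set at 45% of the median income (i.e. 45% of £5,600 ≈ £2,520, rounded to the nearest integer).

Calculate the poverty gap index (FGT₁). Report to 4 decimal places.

Poor units: £1,100, £1,700 (q = 2 of N = 5).
Shortfall ratios: (2520−1100)/2520 = 0.5635; (2520−1700)/2520 = 0.3254.
Σ = 0.888889. Dividing by the full population N = 5 gives P₁ = 0.1778.

0.1778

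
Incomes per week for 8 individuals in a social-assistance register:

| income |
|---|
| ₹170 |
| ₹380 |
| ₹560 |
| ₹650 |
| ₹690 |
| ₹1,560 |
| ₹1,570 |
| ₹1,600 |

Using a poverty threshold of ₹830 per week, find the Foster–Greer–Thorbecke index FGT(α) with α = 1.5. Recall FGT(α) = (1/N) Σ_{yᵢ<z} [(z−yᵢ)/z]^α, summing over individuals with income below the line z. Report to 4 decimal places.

Below z: ₹170, ₹380, ₹560, ₹650, ₹690 (q = 5 of N = 8).
Normalized shortfalls: (830−170)/830 = 0.7952; (830−380)/830 = 0.5422; (830−560)/830 = 0.3253; (830−650)/830 = 0.2169; (830−690)/830 = 0.1687.
Raised to α = 1.5: 0.70909; 0.39921; 0.18554; 0.10099; 0.06927.
Sum = 1.464100; FGT(1.5) = 1.464100 / 8 = 0.1830.

0.1830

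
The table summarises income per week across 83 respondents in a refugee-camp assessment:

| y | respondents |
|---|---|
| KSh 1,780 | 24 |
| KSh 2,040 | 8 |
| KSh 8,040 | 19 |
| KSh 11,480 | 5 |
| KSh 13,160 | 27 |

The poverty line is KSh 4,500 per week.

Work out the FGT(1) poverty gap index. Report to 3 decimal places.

0.227

Incomes under z: 24×KSh 1,780, 8×KSh 2,040 (q = 32 of N = 83).
Gap ratios (z−y)/z: (4500−1780)/4500 = 0.6044 (×24); (4500−2040)/4500 = 0.5467 (×8).
Σ = 18.880000. Dividing by the full population N = 83 gives P₁ = 0.227.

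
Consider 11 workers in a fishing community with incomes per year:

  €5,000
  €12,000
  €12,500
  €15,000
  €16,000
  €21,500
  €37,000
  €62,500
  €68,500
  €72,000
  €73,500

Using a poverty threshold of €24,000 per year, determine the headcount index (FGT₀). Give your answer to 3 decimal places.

6 of the 11 workers have income below €24,000.
H = 6/11 = 0.545.

0.545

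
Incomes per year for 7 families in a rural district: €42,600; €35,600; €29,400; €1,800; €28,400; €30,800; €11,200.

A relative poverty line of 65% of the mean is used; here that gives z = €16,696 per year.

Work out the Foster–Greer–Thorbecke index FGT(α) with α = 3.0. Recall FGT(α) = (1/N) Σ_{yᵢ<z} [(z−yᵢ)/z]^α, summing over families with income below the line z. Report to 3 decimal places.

0.107

Below the line: €1,800, €11,200 (q = 2 of N = 7).
Normalized shortfalls: (16696−1800)/16696 = 0.8922; (16696−11200)/16696 = 0.3292.
Raised to α = 3.0: 0.71019; 0.03567.
Sum = 0.745855; FGT(3.0) = 0.745855 / 7 = 0.107.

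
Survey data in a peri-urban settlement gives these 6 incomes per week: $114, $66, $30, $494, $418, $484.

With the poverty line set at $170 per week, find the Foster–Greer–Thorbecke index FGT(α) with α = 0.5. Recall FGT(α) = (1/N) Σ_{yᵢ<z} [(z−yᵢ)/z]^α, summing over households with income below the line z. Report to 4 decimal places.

Below the line: $30, $66, $114 (q = 3 of N = 6).
Relative gaps: (170−30)/170 = 0.8235; (170−66)/170 = 0.6118; (170−114)/170 = 0.3294.
Raised to α = 0.5: 0.90749; 0.78215; 0.57394.
Sum = 2.263583; FGT(0.5) = 2.263583 / 6 = 0.3773.

0.3773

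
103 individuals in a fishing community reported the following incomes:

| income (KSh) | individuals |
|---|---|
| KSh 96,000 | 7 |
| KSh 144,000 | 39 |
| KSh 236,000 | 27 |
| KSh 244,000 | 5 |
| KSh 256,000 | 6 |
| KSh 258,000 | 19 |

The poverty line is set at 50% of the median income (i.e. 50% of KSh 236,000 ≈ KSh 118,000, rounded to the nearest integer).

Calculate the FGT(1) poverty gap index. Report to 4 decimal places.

Below z: 7×KSh 96,000 (q = 7 of N = 103).
Shortfall ratios: (118000−96000)/118000 = 0.1864 (×7).
Σ = 1.305085. Dividing by the full population N = 103 gives P₁ = 0.0127.

0.0127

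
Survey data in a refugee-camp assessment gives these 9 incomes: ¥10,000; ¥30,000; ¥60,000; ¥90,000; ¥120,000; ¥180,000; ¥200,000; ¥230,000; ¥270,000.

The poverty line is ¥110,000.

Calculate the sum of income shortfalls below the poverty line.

¥250,000

Poor units: ¥10,000, ¥30,000, ¥60,000, ¥90,000 (q = 4 of N = 9).
Individual gaps: 110000−10000 = 100000; 110000−30000 = 80000; 110000−60000 = 50000; 110000−90000 = 20000.
Aggregate gap = ¥250,000.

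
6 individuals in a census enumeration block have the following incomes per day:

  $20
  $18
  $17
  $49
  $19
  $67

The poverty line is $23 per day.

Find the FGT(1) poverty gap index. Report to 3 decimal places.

Below z: $17, $18, $19, $20 (q = 4 of N = 6).
Normalized shortfalls: (23−17)/23 = 0.2609; (23−18)/23 = 0.2174; (23−19)/23 = 0.1739; (23−20)/23 = 0.1304.
Sum of shortfalls = 0.782609; P₁ averages over all N: 0.782609 / 6 = 0.130.

0.130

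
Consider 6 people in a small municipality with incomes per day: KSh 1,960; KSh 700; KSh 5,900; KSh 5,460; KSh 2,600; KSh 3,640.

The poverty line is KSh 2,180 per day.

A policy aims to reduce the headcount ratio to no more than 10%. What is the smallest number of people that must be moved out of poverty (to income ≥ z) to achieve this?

2 of the 6 people are poor, so H = 2/6 = 0.333.
A headcount ratio of at most 10% allows at most ⌊0.10 × 6⌋ = 0 poor people.
So at least 2 − 0 = 2 must be lifted.

2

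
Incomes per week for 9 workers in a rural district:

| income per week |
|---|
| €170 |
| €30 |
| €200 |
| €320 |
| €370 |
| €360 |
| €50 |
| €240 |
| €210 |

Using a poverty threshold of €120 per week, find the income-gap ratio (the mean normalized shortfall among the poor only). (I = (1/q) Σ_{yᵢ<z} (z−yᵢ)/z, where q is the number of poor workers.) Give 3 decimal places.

0.667

Below z: €30, €50 (q = 2 of N = 9).
Relative gaps: 0.7500, 0.5833; sum = 1.333333.
The income-gap ratio divides by q (the poor only): 1.333333 / 2 = 0.667.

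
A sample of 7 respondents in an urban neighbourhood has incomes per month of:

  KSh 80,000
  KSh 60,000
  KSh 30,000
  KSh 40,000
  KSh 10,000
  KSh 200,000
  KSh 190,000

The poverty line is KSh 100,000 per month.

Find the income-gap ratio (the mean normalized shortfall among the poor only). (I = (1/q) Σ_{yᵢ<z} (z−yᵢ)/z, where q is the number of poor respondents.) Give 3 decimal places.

0.560

Incomes under z: KSh 10,000, KSh 30,000, KSh 40,000, KSh 60,000, KSh 80,000 (q = 5 of N = 7).
Relative gaps: 0.9000, 0.7000, 0.6000, 0.4000, 0.2000; sum = 2.800000.
I averages over the q = 5 poor units only: 2.800000 / 5 = 0.560.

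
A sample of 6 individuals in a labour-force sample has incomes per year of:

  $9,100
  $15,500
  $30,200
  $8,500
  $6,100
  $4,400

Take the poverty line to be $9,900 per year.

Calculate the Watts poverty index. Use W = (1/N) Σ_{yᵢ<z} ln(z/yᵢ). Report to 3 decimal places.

0.255

Poor units: $4,400, $6,100, $8,500, $9,100 (q = 4 of N = 6).
Log shortfalls: ln(9900/4400) = 0.8109; ln(9900/6100) = 0.4842; ln(9900/8500) = 0.1525; ln(9900/9100) = 0.0843.
W = 1.531905 / 6 = 0.255.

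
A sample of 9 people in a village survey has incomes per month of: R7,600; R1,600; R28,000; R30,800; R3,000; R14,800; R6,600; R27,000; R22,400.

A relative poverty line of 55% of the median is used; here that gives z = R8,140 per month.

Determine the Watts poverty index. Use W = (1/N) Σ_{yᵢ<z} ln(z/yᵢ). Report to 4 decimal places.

0.3226

Below z: R1,600, R3,000, R6,600, R7,600 (q = 4 of N = 9).
Log shortfalls: ln(8140/1600) = 1.6268; ln(8140/3000) = 0.9982; ln(8140/6600) = 0.2097; ln(8140/7600) = 0.0686.
W = 2.903327 / 9 = 0.3226.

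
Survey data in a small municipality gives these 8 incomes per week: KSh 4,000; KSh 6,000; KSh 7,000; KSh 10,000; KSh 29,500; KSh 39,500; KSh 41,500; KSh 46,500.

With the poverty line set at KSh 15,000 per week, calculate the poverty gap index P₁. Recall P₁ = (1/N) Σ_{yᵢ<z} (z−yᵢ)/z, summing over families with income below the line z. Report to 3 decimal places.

Below z: KSh 4,000, KSh 6,000, KSh 7,000, KSh 10,000 (q = 4 of N = 8).
Relative gaps: (15000−4000)/15000 = 0.7333; (15000−6000)/15000 = 0.6000; (15000−7000)/15000 = 0.5333; (15000−10000)/15000 = 0.3333.
Σ = 2.200000. Dividing by the full population N = 8 gives P₁ = 0.275.

0.275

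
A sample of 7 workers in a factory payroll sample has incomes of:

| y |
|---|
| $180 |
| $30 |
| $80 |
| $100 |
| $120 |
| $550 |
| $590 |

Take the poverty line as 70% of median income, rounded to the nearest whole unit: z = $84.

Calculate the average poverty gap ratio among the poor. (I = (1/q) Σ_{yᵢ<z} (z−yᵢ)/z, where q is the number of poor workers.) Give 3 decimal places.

0.345

Poor units: $30, $80 (q = 2 of N = 7).
Relative gaps: 0.6429, 0.0476; sum = 0.690476.
The income-gap ratio divides by q (the poor only): 0.690476 / 2 = 0.345.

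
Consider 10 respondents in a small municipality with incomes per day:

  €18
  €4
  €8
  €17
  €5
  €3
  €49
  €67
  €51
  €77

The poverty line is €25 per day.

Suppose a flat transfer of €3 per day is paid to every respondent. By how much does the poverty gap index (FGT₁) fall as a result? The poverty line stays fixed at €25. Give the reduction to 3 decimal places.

0.072

Before: below the line — €3, €4, €5, €8, €17, €18; poverty gap index (FGT₁) = 0.38000.
After the €3 transfer: below the line — €6, €7, €8, €11, €20, €21; poverty gap index (FGT₁) = 0.30800.
Reduction = 0.38000 − 0.30800 = 0.072.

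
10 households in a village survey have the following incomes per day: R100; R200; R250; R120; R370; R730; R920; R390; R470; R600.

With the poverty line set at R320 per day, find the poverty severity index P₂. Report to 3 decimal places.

Poor units: R100, R120, R200, R250 (q = 4 of N = 10).
Gap ratios (z−y)/z: (320−100)/320 = 0.6875; (320−120)/320 = 0.6250; (320−200)/320 = 0.3750; (320−250)/320 = 0.2188.
Squared: 0.4727; 0.3906; 0.1406; 0.0479.
Sum = 1.051758; P₂ = 1.051758 / 10 = 0.105.

0.105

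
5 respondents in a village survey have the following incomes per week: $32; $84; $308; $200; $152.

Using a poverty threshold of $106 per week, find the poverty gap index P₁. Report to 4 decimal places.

Below z: $32, $84 (q = 2 of N = 5).
Gap ratios (z−y)/z: (106−32)/106 = 0.6981; (106−84)/106 = 0.2075.
Sum of shortfalls = 0.905660; P₁ averages over all N: 0.905660 / 5 = 0.1811.

0.1811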